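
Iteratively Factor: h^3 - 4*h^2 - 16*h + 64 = (h - 4)*(h^2 - 16) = (h - 4)*(h + 4)*(h - 4)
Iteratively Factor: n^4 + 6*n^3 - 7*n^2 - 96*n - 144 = (n + 3)*(n^3 + 3*n^2 - 16*n - 48) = (n + 3)^2*(n^2 - 16) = (n - 4)*(n + 3)^2*(n + 4)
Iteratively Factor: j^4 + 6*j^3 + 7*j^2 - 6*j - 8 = (j - 1)*(j^3 + 7*j^2 + 14*j + 8) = (j - 1)*(j + 2)*(j^2 + 5*j + 4) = (j - 1)*(j + 2)*(j + 4)*(j + 1)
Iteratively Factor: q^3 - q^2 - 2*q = (q)*(q^2 - q - 2) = q*(q + 1)*(q - 2)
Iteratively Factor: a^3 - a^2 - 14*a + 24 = (a - 3)*(a^2 + 2*a - 8) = (a - 3)*(a - 2)*(a + 4)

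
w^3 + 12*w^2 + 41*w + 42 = (w + 2)*(w + 3)*(w + 7)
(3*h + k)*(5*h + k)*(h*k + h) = 15*h^3*k + 15*h^3 + 8*h^2*k^2 + 8*h^2*k + h*k^3 + h*k^2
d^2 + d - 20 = (d - 4)*(d + 5)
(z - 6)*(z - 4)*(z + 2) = z^3 - 8*z^2 + 4*z + 48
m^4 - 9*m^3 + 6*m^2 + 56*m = m*(m - 7)*(m - 4)*(m + 2)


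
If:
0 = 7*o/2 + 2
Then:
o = -4/7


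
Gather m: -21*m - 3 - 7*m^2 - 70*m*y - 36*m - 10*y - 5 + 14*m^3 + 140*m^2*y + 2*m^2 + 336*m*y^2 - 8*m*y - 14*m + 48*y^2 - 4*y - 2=14*m^3 + m^2*(140*y - 5) + m*(336*y^2 - 78*y - 71) + 48*y^2 - 14*y - 10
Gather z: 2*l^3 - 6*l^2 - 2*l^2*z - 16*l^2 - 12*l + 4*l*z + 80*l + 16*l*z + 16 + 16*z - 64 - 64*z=2*l^3 - 22*l^2 + 68*l + z*(-2*l^2 + 20*l - 48) - 48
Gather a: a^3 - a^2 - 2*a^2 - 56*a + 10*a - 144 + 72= a^3 - 3*a^2 - 46*a - 72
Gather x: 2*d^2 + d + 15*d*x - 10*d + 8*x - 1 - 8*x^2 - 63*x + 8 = 2*d^2 - 9*d - 8*x^2 + x*(15*d - 55) + 7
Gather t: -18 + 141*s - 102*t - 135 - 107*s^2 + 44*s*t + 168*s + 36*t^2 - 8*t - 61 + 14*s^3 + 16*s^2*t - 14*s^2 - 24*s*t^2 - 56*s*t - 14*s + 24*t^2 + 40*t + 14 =14*s^3 - 121*s^2 + 295*s + t^2*(60 - 24*s) + t*(16*s^2 - 12*s - 70) - 200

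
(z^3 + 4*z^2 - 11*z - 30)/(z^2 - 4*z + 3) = (z^2 + 7*z + 10)/(z - 1)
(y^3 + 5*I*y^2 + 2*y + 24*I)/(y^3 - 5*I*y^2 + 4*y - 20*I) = (y^2 + 7*I*y - 12)/(y^2 - 3*I*y + 10)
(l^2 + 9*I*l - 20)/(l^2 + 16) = (l + 5*I)/(l - 4*I)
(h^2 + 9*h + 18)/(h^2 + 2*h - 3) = (h + 6)/(h - 1)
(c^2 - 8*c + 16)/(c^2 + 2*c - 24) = (c - 4)/(c + 6)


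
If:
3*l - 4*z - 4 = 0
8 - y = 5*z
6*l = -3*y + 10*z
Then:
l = 196/51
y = -24/17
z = 32/17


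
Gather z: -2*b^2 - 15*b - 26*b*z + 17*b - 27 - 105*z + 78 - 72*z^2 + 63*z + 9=-2*b^2 + 2*b - 72*z^2 + z*(-26*b - 42) + 60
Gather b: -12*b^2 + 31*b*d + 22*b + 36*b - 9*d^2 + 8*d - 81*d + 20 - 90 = -12*b^2 + b*(31*d + 58) - 9*d^2 - 73*d - 70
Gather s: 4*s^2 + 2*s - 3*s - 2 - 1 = 4*s^2 - s - 3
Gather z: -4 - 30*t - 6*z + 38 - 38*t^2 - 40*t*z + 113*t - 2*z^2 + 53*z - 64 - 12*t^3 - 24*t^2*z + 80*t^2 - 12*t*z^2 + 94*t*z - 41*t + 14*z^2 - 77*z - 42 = -12*t^3 + 42*t^2 + 42*t + z^2*(12 - 12*t) + z*(-24*t^2 + 54*t - 30) - 72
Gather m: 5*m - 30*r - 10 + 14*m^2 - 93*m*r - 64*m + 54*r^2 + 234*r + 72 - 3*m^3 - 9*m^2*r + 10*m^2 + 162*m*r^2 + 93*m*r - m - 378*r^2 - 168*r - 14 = -3*m^3 + m^2*(24 - 9*r) + m*(162*r^2 - 60) - 324*r^2 + 36*r + 48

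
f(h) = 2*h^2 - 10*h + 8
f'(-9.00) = -46.00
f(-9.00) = 260.00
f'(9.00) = 26.00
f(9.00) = 80.00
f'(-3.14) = -22.56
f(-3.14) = 59.12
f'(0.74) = -7.04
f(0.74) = 1.70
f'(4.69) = 8.76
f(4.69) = 5.09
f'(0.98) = -6.08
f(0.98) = 0.12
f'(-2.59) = -20.36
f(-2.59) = 47.32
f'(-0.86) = -13.44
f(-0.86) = 18.08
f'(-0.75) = -13.00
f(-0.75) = 16.62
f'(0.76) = -6.96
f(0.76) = 1.56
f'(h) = 4*h - 10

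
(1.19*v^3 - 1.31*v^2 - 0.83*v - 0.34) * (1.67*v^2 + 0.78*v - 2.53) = 1.9873*v^5 - 1.2595*v^4 - 5.4186*v^3 + 2.0991*v^2 + 1.8347*v + 0.8602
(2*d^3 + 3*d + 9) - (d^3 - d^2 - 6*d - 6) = d^3 + d^2 + 9*d + 15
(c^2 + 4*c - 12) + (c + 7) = c^2 + 5*c - 5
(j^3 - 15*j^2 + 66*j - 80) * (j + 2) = j^4 - 13*j^3 + 36*j^2 + 52*j - 160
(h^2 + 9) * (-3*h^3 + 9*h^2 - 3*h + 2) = -3*h^5 + 9*h^4 - 30*h^3 + 83*h^2 - 27*h + 18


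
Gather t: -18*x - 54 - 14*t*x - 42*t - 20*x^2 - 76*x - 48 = t*(-14*x - 42) - 20*x^2 - 94*x - 102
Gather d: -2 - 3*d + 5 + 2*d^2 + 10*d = 2*d^2 + 7*d + 3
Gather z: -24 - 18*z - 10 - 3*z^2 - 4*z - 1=-3*z^2 - 22*z - 35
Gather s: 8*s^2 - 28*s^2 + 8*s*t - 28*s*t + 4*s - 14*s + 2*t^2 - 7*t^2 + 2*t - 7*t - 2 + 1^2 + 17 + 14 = -20*s^2 + s*(-20*t - 10) - 5*t^2 - 5*t + 30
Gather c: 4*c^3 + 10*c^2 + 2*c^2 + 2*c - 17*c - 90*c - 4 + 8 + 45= 4*c^3 + 12*c^2 - 105*c + 49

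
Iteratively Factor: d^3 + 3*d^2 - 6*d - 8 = (d + 1)*(d^2 + 2*d - 8) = (d + 1)*(d + 4)*(d - 2)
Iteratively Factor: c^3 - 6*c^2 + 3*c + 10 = (c - 2)*(c^2 - 4*c - 5) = (c - 2)*(c + 1)*(c - 5)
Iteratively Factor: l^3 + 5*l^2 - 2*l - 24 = (l + 3)*(l^2 + 2*l - 8) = (l + 3)*(l + 4)*(l - 2)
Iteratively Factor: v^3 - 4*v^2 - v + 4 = (v + 1)*(v^2 - 5*v + 4) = (v - 4)*(v + 1)*(v - 1)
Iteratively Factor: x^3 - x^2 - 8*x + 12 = (x - 2)*(x^2 + x - 6) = (x - 2)^2*(x + 3)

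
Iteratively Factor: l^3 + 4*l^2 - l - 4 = (l + 4)*(l^2 - 1) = (l + 1)*(l + 4)*(l - 1)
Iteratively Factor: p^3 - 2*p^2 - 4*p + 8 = (p - 2)*(p^2 - 4) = (p - 2)*(p + 2)*(p - 2)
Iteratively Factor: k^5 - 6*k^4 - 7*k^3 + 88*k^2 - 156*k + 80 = (k + 4)*(k^4 - 10*k^3 + 33*k^2 - 44*k + 20) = (k - 1)*(k + 4)*(k^3 - 9*k^2 + 24*k - 20) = (k - 2)*(k - 1)*(k + 4)*(k^2 - 7*k + 10) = (k - 2)^2*(k - 1)*(k + 4)*(k - 5)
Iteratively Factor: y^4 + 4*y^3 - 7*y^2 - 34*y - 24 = (y + 1)*(y^3 + 3*y^2 - 10*y - 24) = (y - 3)*(y + 1)*(y^2 + 6*y + 8) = (y - 3)*(y + 1)*(y + 2)*(y + 4)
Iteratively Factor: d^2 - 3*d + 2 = (d - 2)*(d - 1)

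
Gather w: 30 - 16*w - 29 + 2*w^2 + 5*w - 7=2*w^2 - 11*w - 6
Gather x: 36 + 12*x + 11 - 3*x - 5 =9*x + 42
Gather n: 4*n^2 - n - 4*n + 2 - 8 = 4*n^2 - 5*n - 6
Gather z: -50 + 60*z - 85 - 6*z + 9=54*z - 126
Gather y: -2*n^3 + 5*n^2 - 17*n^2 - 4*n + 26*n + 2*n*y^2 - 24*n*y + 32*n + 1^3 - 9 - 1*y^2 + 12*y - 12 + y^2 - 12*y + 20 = -2*n^3 - 12*n^2 + 2*n*y^2 - 24*n*y + 54*n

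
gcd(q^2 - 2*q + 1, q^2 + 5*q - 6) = q - 1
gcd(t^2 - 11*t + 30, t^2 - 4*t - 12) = t - 6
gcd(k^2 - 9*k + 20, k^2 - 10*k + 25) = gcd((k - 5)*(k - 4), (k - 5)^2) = k - 5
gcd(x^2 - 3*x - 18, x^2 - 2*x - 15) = x + 3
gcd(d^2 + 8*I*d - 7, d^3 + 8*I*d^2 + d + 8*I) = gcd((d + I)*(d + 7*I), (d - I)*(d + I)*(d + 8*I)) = d + I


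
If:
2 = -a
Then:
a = -2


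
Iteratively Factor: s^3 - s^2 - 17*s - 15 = (s + 1)*(s^2 - 2*s - 15) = (s - 5)*(s + 1)*(s + 3)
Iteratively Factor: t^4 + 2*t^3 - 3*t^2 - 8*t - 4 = (t + 2)*(t^3 - 3*t - 2) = (t + 1)*(t + 2)*(t^2 - t - 2) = (t - 2)*(t + 1)*(t + 2)*(t + 1)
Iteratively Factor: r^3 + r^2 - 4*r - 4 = (r - 2)*(r^2 + 3*r + 2) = (r - 2)*(r + 1)*(r + 2)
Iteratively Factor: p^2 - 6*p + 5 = (p - 5)*(p - 1)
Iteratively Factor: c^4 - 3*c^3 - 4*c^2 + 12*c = (c - 3)*(c^3 - 4*c) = (c - 3)*(c - 2)*(c^2 + 2*c) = (c - 3)*(c - 2)*(c + 2)*(c)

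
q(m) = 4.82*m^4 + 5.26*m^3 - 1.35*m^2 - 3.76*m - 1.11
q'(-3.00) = -374.20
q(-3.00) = 246.42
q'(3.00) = 650.72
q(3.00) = 507.90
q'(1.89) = 177.67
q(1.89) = 83.98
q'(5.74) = 4146.87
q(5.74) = 6159.92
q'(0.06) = -3.86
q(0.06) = -1.34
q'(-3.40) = -569.94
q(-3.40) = 433.44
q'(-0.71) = -0.79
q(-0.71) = 0.22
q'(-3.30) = -515.87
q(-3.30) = 379.18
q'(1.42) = 79.43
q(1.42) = 25.49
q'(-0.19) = -2.81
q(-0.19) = -0.47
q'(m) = 19.28*m^3 + 15.78*m^2 - 2.7*m - 3.76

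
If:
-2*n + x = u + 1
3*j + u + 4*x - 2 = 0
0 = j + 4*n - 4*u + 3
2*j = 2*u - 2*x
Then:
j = -1/3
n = -1/3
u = 1/3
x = 2/3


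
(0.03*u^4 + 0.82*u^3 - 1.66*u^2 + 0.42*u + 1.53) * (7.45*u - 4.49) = 0.2235*u^5 + 5.9743*u^4 - 16.0488*u^3 + 10.5824*u^2 + 9.5127*u - 6.8697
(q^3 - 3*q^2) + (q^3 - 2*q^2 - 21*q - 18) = 2*q^3 - 5*q^2 - 21*q - 18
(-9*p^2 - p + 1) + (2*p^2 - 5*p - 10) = -7*p^2 - 6*p - 9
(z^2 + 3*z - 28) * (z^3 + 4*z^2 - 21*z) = z^5 + 7*z^4 - 37*z^3 - 175*z^2 + 588*z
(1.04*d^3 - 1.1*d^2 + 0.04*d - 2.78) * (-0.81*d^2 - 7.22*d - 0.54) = -0.8424*d^5 - 6.6178*d^4 + 7.348*d^3 + 2.557*d^2 + 20.05*d + 1.5012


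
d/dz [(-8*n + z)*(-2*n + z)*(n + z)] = 6*n^2 - 18*n*z + 3*z^2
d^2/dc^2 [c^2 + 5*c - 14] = 2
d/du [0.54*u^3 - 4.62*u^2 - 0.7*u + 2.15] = 1.62*u^2 - 9.24*u - 0.7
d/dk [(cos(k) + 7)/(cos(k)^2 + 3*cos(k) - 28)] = sin(k)/(cos(k) - 4)^2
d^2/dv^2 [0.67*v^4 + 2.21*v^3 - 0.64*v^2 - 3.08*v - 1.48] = 8.04*v^2 + 13.26*v - 1.28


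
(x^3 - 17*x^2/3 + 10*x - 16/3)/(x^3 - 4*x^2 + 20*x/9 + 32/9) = 3*(x - 1)/(3*x + 2)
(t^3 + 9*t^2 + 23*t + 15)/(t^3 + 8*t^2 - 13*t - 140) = (t^2 + 4*t + 3)/(t^2 + 3*t - 28)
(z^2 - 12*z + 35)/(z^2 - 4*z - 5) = (z - 7)/(z + 1)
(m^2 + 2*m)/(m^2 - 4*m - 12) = m/(m - 6)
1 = 1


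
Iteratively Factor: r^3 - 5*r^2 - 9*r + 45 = (r + 3)*(r^2 - 8*r + 15) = (r - 5)*(r + 3)*(r - 3)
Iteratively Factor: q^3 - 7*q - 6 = (q - 3)*(q^2 + 3*q + 2) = (q - 3)*(q + 1)*(q + 2)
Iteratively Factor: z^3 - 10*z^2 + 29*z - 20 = (z - 1)*(z^2 - 9*z + 20) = (z - 4)*(z - 1)*(z - 5)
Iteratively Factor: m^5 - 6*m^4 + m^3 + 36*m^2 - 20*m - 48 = (m - 4)*(m^4 - 2*m^3 - 7*m^2 + 8*m + 12) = (m - 4)*(m - 3)*(m^3 + m^2 - 4*m - 4) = (m - 4)*(m - 3)*(m + 1)*(m^2 - 4) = (m - 4)*(m - 3)*(m - 2)*(m + 1)*(m + 2)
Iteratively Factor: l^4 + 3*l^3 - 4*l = (l + 2)*(l^3 + l^2 - 2*l) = (l - 1)*(l + 2)*(l^2 + 2*l) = l*(l - 1)*(l + 2)*(l + 2)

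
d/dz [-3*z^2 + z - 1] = 1 - 6*z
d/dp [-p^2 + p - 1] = 1 - 2*p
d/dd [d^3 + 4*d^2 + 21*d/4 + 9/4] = 3*d^2 + 8*d + 21/4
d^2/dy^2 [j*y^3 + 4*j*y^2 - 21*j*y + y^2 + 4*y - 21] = 6*j*y + 8*j + 2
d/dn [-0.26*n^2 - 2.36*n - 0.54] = -0.52*n - 2.36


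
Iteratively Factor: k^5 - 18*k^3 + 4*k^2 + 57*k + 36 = (k + 1)*(k^4 - k^3 - 17*k^2 + 21*k + 36) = (k + 1)^2*(k^3 - 2*k^2 - 15*k + 36) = (k + 1)^2*(k + 4)*(k^2 - 6*k + 9) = (k - 3)*(k + 1)^2*(k + 4)*(k - 3)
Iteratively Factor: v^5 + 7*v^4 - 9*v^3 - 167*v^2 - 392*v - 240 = (v - 5)*(v^4 + 12*v^3 + 51*v^2 + 88*v + 48) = (v - 5)*(v + 4)*(v^3 + 8*v^2 + 19*v + 12) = (v - 5)*(v + 3)*(v + 4)*(v^2 + 5*v + 4) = (v - 5)*(v + 1)*(v + 3)*(v + 4)*(v + 4)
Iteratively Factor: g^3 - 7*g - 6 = (g - 3)*(g^2 + 3*g + 2) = (g - 3)*(g + 1)*(g + 2)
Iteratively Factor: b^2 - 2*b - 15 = (b - 5)*(b + 3)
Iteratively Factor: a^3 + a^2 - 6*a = (a - 2)*(a^2 + 3*a) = a*(a - 2)*(a + 3)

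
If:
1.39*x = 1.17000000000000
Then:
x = 0.84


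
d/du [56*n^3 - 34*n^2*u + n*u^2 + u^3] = -34*n^2 + 2*n*u + 3*u^2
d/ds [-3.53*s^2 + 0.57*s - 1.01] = 0.57 - 7.06*s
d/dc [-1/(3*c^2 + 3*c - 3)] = (2*c + 1)/(3*(c^2 + c - 1)^2)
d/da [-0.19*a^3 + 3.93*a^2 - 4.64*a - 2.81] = -0.57*a^2 + 7.86*a - 4.64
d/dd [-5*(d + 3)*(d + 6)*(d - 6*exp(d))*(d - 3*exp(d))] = 45*d^3*exp(d) - 20*d^3 - 180*d^2*exp(2*d) + 540*d^2*exp(d) - 135*d^2 - 1800*d*exp(2*d) + 1620*d*exp(d) - 180*d - 4050*exp(2*d) + 810*exp(d)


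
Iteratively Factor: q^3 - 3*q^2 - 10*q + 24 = (q - 2)*(q^2 - q - 12) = (q - 2)*(q + 3)*(q - 4)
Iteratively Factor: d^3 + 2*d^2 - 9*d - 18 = (d + 3)*(d^2 - d - 6) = (d - 3)*(d + 3)*(d + 2)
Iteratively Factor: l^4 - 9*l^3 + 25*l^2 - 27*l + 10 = (l - 5)*(l^3 - 4*l^2 + 5*l - 2) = (l - 5)*(l - 1)*(l^2 - 3*l + 2) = (l - 5)*(l - 1)^2*(l - 2)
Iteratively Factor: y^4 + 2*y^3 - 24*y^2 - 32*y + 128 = (y - 4)*(y^3 + 6*y^2 - 32) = (y - 4)*(y + 4)*(y^2 + 2*y - 8) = (y - 4)*(y + 4)^2*(y - 2)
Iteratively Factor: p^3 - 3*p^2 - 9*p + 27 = (p + 3)*(p^2 - 6*p + 9) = (p - 3)*(p + 3)*(p - 3)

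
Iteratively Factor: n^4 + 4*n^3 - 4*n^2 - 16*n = (n + 2)*(n^3 + 2*n^2 - 8*n) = n*(n + 2)*(n^2 + 2*n - 8) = n*(n + 2)*(n + 4)*(n - 2)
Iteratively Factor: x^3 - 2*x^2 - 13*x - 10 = (x + 2)*(x^2 - 4*x - 5) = (x + 1)*(x + 2)*(x - 5)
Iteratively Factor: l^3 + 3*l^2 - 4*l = (l - 1)*(l^2 + 4*l) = (l - 1)*(l + 4)*(l)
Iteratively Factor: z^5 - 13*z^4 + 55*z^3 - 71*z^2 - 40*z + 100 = (z - 5)*(z^4 - 8*z^3 + 15*z^2 + 4*z - 20) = (z - 5)*(z - 2)*(z^3 - 6*z^2 + 3*z + 10) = (z - 5)*(z - 2)^2*(z^2 - 4*z - 5) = (z - 5)^2*(z - 2)^2*(z + 1)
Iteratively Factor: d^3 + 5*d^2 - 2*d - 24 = (d + 3)*(d^2 + 2*d - 8) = (d + 3)*(d + 4)*(d - 2)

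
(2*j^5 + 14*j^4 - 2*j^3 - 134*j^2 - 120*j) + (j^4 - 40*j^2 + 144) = 2*j^5 + 15*j^4 - 2*j^3 - 174*j^2 - 120*j + 144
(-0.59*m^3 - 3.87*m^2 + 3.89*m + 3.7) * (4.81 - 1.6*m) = 0.944*m^4 + 3.3541*m^3 - 24.8387*m^2 + 12.7909*m + 17.797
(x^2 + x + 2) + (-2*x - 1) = x^2 - x + 1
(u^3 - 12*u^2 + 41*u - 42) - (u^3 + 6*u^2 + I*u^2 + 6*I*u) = -18*u^2 - I*u^2 + 41*u - 6*I*u - 42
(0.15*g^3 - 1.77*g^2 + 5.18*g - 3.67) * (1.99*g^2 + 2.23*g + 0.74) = 0.2985*g^5 - 3.1878*g^4 + 6.4721*g^3 + 2.9383*g^2 - 4.3509*g - 2.7158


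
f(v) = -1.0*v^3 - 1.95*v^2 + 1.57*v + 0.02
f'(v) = -3.0*v^2 - 3.9*v + 1.57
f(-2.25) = -1.99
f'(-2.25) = -4.84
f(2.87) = -35.18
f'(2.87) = -34.33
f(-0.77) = -1.89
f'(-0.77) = 2.79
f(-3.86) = 22.42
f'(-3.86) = -28.07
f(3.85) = -79.91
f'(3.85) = -57.91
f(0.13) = 0.19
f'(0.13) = 1.01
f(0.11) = 0.17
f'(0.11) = 1.10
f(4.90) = -156.76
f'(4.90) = -89.57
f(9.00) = -872.80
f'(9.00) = -276.53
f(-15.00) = 2912.72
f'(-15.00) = -614.93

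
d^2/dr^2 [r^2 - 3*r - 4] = 2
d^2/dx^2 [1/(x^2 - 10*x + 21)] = 2*(-x^2 + 10*x + 4*(x - 5)^2 - 21)/(x^2 - 10*x + 21)^3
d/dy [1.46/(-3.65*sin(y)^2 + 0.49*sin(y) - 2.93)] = (10.658*sin(y) - 0.7154)*cos(y)/(3.65*sin(y)^2 - 0.49*sin(y) + 2.93)^2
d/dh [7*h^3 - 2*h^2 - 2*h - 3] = 21*h^2 - 4*h - 2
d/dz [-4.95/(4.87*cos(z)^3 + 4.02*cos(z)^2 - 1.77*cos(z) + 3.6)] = (-72.3195*cos(z)^2 - 39.798*cos(z) + 8.7615)*sin(z)/(4.87*cos(z)^3 + 4.02*cos(z)^2 - 1.77*cos(z) + 3.6)^2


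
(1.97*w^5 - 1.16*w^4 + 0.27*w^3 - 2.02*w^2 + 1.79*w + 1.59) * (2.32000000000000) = 4.5704*w^5 - 2.6912*w^4 + 0.6264*w^3 - 4.6864*w^2 + 4.1528*w + 3.6888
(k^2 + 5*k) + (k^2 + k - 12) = 2*k^2 + 6*k - 12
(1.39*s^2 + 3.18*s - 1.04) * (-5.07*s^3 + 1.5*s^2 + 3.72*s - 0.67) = -7.0473*s^5 - 14.0376*s^4 + 15.2136*s^3 + 9.3383*s^2 - 5.9994*s + 0.6968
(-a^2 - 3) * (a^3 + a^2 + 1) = -a^5 - a^4 - 3*a^3 - 4*a^2 - 3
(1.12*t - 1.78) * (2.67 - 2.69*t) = -3.0128*t^2 + 7.7786*t - 4.7526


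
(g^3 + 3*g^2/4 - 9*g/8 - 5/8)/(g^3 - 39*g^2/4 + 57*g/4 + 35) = (2*g^2 - g - 1)/(2*(g^2 - 11*g + 28))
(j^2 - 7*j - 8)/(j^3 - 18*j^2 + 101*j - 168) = (j + 1)/(j^2 - 10*j + 21)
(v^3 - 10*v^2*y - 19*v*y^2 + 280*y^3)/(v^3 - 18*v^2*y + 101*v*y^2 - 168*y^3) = (-v - 5*y)/(-v + 3*y)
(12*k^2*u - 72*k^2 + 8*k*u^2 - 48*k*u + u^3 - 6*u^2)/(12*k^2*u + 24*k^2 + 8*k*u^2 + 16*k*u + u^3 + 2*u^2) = (u - 6)/(u + 2)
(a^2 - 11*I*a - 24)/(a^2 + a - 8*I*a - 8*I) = (a - 3*I)/(a + 1)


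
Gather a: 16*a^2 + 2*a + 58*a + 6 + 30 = 16*a^2 + 60*a + 36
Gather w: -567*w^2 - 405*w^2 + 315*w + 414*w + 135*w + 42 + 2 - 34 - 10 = -972*w^2 + 864*w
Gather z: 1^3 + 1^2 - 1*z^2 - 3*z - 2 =-z^2 - 3*z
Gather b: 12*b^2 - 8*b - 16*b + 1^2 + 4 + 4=12*b^2 - 24*b + 9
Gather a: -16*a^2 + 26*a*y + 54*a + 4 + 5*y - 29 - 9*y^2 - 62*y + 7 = -16*a^2 + a*(26*y + 54) - 9*y^2 - 57*y - 18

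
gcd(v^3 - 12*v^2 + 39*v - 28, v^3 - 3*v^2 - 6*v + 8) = v^2 - 5*v + 4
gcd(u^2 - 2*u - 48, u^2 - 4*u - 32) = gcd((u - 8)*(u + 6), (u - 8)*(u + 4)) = u - 8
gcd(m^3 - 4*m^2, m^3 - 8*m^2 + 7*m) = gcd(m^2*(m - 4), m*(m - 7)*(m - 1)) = m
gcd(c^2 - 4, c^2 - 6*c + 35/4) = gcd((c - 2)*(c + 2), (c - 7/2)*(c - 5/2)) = 1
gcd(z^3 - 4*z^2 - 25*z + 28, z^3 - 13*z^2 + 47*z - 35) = z^2 - 8*z + 7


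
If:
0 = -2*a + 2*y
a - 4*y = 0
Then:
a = 0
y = 0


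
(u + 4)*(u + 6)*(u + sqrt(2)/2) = u^3 + sqrt(2)*u^2/2 + 10*u^2 + 5*sqrt(2)*u + 24*u + 12*sqrt(2)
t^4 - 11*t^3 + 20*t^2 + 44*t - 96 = (t - 8)*(t - 3)*(t - 2)*(t + 2)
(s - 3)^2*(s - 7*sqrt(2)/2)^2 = s^4 - 7*sqrt(2)*s^3 - 6*s^3 + 67*s^2/2 + 42*sqrt(2)*s^2 - 147*s - 63*sqrt(2)*s + 441/2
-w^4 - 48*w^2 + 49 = (w - 7*I)*(w + 7*I)*(-I*w - I)*(-I*w + I)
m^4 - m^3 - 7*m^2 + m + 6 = (m - 3)*(m - 1)*(m + 1)*(m + 2)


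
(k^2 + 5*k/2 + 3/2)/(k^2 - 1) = (k + 3/2)/(k - 1)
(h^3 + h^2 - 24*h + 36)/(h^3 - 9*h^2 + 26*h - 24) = (h + 6)/(h - 4)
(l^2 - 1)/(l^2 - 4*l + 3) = (l + 1)/(l - 3)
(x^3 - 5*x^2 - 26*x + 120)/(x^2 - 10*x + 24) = x + 5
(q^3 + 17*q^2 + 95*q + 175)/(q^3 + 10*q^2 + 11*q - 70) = (q + 5)/(q - 2)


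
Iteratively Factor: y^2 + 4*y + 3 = (y + 1)*(y + 3)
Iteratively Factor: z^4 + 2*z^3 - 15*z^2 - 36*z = (z - 4)*(z^3 + 6*z^2 + 9*z) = (z - 4)*(z + 3)*(z^2 + 3*z) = (z - 4)*(z + 3)^2*(z)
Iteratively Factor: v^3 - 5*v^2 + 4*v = (v - 1)*(v^2 - 4*v) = v*(v - 1)*(v - 4)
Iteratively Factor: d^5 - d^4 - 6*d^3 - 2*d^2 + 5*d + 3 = (d - 3)*(d^4 + 2*d^3 - 2*d - 1) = (d - 3)*(d + 1)*(d^3 + d^2 - d - 1) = (d - 3)*(d - 1)*(d + 1)*(d^2 + 2*d + 1) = (d - 3)*(d - 1)*(d + 1)^2*(d + 1)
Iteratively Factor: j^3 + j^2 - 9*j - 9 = (j + 1)*(j^2 - 9) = (j - 3)*(j + 1)*(j + 3)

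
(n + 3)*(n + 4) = n^2 + 7*n + 12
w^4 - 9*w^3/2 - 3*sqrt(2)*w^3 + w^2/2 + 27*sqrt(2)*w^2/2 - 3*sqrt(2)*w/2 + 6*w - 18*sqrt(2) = (w - 4)*(w - 3/2)*(w + 1)*(w - 3*sqrt(2))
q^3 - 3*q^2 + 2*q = q*(q - 2)*(q - 1)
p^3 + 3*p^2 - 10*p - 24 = (p - 3)*(p + 2)*(p + 4)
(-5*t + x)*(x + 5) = -5*t*x - 25*t + x^2 + 5*x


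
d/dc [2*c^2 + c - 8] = 4*c + 1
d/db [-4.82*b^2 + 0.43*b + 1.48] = 0.43 - 9.64*b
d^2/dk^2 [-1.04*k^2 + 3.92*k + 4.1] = -2.08000000000000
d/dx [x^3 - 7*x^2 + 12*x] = 3*x^2 - 14*x + 12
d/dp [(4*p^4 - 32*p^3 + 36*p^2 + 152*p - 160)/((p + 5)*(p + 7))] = 8*(p^5 + 14*p^4 - 26*p^3 - 385*p^2 + 355*p + 905)/(p^4 + 24*p^3 + 214*p^2 + 840*p + 1225)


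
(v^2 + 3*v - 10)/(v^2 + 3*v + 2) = (v^2 + 3*v - 10)/(v^2 + 3*v + 2)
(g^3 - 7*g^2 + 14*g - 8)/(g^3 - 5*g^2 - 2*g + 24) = (g^2 - 3*g + 2)/(g^2 - g - 6)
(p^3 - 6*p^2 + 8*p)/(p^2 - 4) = p*(p - 4)/(p + 2)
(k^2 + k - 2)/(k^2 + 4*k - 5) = (k + 2)/(k + 5)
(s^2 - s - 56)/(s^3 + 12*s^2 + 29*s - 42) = (s - 8)/(s^2 + 5*s - 6)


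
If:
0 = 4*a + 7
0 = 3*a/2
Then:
No Solution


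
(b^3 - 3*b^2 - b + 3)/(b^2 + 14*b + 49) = (b^3 - 3*b^2 - b + 3)/(b^2 + 14*b + 49)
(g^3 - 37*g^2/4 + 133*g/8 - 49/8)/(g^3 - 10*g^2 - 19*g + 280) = (8*g^2 - 18*g + 7)/(8*(g^2 - 3*g - 40))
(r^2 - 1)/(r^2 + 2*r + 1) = (r - 1)/(r + 1)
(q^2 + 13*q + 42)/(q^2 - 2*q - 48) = (q + 7)/(q - 8)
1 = 1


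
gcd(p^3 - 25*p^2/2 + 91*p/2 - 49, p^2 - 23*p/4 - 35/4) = p - 7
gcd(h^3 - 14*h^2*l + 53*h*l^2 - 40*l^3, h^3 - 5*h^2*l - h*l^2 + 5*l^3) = h^2 - 6*h*l + 5*l^2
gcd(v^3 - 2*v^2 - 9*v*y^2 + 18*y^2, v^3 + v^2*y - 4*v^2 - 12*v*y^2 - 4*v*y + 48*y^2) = -v + 3*y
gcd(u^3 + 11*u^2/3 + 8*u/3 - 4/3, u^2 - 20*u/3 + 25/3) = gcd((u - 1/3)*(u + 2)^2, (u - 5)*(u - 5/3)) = 1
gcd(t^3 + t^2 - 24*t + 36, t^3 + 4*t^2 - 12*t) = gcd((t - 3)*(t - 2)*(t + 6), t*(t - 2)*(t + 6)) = t^2 + 4*t - 12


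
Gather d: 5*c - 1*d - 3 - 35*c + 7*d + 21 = -30*c + 6*d + 18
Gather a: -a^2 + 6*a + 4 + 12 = -a^2 + 6*a + 16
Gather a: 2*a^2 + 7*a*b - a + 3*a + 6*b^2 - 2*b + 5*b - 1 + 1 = 2*a^2 + a*(7*b + 2) + 6*b^2 + 3*b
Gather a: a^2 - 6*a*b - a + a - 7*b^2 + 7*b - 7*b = a^2 - 6*a*b - 7*b^2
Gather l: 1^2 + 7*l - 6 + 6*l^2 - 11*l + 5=6*l^2 - 4*l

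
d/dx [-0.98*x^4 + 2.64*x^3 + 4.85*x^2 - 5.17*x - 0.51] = -3.92*x^3 + 7.92*x^2 + 9.7*x - 5.17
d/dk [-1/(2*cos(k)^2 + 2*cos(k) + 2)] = -(2*cos(k) + 1)*sin(k)/(2*(cos(k)^2 + cos(k) + 1)^2)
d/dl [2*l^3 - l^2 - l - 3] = 6*l^2 - 2*l - 1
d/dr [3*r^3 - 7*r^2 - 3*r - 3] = 9*r^2 - 14*r - 3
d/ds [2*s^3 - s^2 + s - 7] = 6*s^2 - 2*s + 1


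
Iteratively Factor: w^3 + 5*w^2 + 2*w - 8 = (w - 1)*(w^2 + 6*w + 8) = (w - 1)*(w + 2)*(w + 4)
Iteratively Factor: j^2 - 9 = (j + 3)*(j - 3)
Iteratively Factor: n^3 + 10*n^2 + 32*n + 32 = (n + 2)*(n^2 + 8*n + 16) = (n + 2)*(n + 4)*(n + 4)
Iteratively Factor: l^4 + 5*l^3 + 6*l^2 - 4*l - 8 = (l + 2)*(l^3 + 3*l^2 - 4) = (l + 2)^2*(l^2 + l - 2) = (l + 2)^3*(l - 1)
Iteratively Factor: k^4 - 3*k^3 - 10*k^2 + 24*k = (k - 4)*(k^3 + k^2 - 6*k) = k*(k - 4)*(k^2 + k - 6) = k*(k - 4)*(k + 3)*(k - 2)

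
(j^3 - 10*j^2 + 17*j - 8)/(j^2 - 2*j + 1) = j - 8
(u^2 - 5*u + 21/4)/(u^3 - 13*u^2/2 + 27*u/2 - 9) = (u - 7/2)/(u^2 - 5*u + 6)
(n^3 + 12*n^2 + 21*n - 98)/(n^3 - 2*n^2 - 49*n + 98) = (n + 7)/(n - 7)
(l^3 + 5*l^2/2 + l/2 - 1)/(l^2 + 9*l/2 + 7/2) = (2*l^2 + 3*l - 2)/(2*l + 7)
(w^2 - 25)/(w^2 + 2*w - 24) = (w^2 - 25)/(w^2 + 2*w - 24)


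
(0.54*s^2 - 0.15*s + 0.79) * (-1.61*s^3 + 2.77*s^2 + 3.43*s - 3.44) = -0.8694*s^5 + 1.7373*s^4 + 0.1648*s^3 - 0.1838*s^2 + 3.2257*s - 2.7176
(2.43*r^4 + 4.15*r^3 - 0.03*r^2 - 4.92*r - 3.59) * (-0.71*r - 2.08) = -1.7253*r^5 - 8.0009*r^4 - 8.6107*r^3 + 3.5556*r^2 + 12.7825*r + 7.4672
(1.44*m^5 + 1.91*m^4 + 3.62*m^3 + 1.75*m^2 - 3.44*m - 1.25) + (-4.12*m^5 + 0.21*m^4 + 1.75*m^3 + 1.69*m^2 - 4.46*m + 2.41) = -2.68*m^5 + 2.12*m^4 + 5.37*m^3 + 3.44*m^2 - 7.9*m + 1.16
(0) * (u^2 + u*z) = 0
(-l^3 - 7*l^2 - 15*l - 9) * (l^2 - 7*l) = -l^5 + 34*l^3 + 96*l^2 + 63*l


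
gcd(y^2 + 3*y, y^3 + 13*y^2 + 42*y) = y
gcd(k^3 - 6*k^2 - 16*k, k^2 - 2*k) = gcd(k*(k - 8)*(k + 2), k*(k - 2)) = k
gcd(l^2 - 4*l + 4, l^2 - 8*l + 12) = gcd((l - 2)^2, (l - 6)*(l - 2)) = l - 2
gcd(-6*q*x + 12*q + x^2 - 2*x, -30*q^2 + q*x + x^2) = 1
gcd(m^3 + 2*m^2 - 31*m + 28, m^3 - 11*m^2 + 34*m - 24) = m^2 - 5*m + 4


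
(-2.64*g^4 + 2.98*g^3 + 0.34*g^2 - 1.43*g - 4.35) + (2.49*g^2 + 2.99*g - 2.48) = -2.64*g^4 + 2.98*g^3 + 2.83*g^2 + 1.56*g - 6.83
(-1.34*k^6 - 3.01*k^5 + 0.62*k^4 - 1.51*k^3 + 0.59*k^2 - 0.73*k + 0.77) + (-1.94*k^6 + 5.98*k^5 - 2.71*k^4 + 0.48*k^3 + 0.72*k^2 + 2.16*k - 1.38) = -3.28*k^6 + 2.97*k^5 - 2.09*k^4 - 1.03*k^3 + 1.31*k^2 + 1.43*k - 0.61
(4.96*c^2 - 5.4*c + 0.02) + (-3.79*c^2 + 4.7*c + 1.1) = 1.17*c^2 - 0.7*c + 1.12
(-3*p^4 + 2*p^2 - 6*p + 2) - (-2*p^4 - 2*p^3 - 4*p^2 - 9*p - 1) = -p^4 + 2*p^3 + 6*p^2 + 3*p + 3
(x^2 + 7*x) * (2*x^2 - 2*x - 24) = 2*x^4 + 12*x^3 - 38*x^2 - 168*x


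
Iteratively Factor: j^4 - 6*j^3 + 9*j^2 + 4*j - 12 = (j - 2)*(j^3 - 4*j^2 + j + 6) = (j - 2)*(j + 1)*(j^2 - 5*j + 6) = (j - 2)^2*(j + 1)*(j - 3)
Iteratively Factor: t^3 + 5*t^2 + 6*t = (t)*(t^2 + 5*t + 6) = t*(t + 2)*(t + 3)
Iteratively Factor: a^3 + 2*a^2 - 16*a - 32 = (a + 2)*(a^2 - 16) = (a - 4)*(a + 2)*(a + 4)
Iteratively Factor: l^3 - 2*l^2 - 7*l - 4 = (l + 1)*(l^2 - 3*l - 4) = (l - 4)*(l + 1)*(l + 1)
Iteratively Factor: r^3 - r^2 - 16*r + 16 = (r - 4)*(r^2 + 3*r - 4) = (r - 4)*(r + 4)*(r - 1)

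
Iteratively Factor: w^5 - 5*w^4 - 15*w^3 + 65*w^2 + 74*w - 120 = (w + 2)*(w^4 - 7*w^3 - w^2 + 67*w - 60) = (w - 4)*(w + 2)*(w^3 - 3*w^2 - 13*w + 15) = (w - 4)*(w - 1)*(w + 2)*(w^2 - 2*w - 15) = (w - 4)*(w - 1)*(w + 2)*(w + 3)*(w - 5)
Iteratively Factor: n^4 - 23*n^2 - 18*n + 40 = (n - 5)*(n^3 + 5*n^2 + 2*n - 8) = (n - 5)*(n + 4)*(n^2 + n - 2) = (n - 5)*(n + 2)*(n + 4)*(n - 1)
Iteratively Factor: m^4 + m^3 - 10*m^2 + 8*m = (m + 4)*(m^3 - 3*m^2 + 2*m) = (m - 1)*(m + 4)*(m^2 - 2*m) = (m - 2)*(m - 1)*(m + 4)*(m)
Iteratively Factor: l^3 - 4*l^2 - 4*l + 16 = (l + 2)*(l^2 - 6*l + 8) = (l - 2)*(l + 2)*(l - 4)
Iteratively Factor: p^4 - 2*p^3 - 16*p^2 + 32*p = (p - 2)*(p^3 - 16*p) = (p - 4)*(p - 2)*(p^2 + 4*p) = p*(p - 4)*(p - 2)*(p + 4)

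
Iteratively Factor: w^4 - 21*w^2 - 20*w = (w + 4)*(w^3 - 4*w^2 - 5*w) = (w - 5)*(w + 4)*(w^2 + w) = (w - 5)*(w + 1)*(w + 4)*(w)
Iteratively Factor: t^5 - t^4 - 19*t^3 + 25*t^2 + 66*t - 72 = (t - 1)*(t^4 - 19*t^2 + 6*t + 72) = (t - 1)*(t + 2)*(t^3 - 2*t^2 - 15*t + 36) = (t - 3)*(t - 1)*(t + 2)*(t^2 + t - 12) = (t - 3)^2*(t - 1)*(t + 2)*(t + 4)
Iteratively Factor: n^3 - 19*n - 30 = (n + 3)*(n^2 - 3*n - 10) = (n - 5)*(n + 3)*(n + 2)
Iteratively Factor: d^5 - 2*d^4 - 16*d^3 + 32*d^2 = (d - 2)*(d^4 - 16*d^2) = (d - 4)*(d - 2)*(d^3 + 4*d^2) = (d - 4)*(d - 2)*(d + 4)*(d^2) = d*(d - 4)*(d - 2)*(d + 4)*(d)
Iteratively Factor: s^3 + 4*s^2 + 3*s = (s + 3)*(s^2 + s) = (s + 1)*(s + 3)*(s)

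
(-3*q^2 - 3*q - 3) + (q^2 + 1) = -2*q^2 - 3*q - 2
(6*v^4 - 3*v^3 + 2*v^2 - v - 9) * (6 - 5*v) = -30*v^5 + 51*v^4 - 28*v^3 + 17*v^2 + 39*v - 54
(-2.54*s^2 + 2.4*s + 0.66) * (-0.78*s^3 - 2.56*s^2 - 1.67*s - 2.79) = 1.9812*s^5 + 4.6304*s^4 - 2.417*s^3 + 1.389*s^2 - 7.7982*s - 1.8414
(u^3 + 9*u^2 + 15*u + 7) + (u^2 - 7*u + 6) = u^3 + 10*u^2 + 8*u + 13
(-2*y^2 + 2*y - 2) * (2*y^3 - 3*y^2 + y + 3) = -4*y^5 + 10*y^4 - 12*y^3 + 2*y^2 + 4*y - 6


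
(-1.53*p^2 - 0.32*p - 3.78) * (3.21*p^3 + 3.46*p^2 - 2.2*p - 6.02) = -4.9113*p^5 - 6.321*p^4 - 9.875*p^3 - 3.1642*p^2 + 10.2424*p + 22.7556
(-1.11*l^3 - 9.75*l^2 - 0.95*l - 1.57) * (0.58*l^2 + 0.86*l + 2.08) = -0.6438*l^5 - 6.6096*l^4 - 11.2448*l^3 - 22.0076*l^2 - 3.3262*l - 3.2656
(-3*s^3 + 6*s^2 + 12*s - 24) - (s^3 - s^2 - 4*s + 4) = -4*s^3 + 7*s^2 + 16*s - 28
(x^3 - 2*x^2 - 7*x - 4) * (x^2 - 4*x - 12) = x^5 - 6*x^4 - 11*x^3 + 48*x^2 + 100*x + 48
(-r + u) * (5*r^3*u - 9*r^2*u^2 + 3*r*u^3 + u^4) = -5*r^4*u + 14*r^3*u^2 - 12*r^2*u^3 + 2*r*u^4 + u^5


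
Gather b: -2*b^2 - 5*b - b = -2*b^2 - 6*b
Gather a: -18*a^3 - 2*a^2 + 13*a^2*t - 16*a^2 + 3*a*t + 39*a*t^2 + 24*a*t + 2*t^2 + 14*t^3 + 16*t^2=-18*a^3 + a^2*(13*t - 18) + a*(39*t^2 + 27*t) + 14*t^3 + 18*t^2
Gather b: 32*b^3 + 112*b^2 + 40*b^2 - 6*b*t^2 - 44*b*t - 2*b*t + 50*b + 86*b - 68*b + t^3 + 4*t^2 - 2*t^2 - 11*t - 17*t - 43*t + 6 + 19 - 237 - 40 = 32*b^3 + 152*b^2 + b*(-6*t^2 - 46*t + 68) + t^3 + 2*t^2 - 71*t - 252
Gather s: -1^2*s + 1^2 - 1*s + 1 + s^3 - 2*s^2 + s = s^3 - 2*s^2 - s + 2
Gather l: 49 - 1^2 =48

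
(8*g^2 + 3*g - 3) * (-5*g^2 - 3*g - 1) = -40*g^4 - 39*g^3 - 2*g^2 + 6*g + 3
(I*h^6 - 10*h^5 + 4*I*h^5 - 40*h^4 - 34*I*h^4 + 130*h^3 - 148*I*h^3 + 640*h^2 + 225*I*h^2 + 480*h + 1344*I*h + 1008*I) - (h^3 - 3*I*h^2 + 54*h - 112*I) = I*h^6 - 10*h^5 + 4*I*h^5 - 40*h^4 - 34*I*h^4 + 129*h^3 - 148*I*h^3 + 640*h^2 + 228*I*h^2 + 426*h + 1344*I*h + 1120*I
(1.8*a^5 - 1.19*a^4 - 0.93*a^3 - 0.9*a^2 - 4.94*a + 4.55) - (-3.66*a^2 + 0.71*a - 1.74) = 1.8*a^5 - 1.19*a^4 - 0.93*a^3 + 2.76*a^2 - 5.65*a + 6.29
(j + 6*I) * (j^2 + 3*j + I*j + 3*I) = j^3 + 3*j^2 + 7*I*j^2 - 6*j + 21*I*j - 18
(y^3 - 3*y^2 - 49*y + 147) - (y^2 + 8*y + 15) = y^3 - 4*y^2 - 57*y + 132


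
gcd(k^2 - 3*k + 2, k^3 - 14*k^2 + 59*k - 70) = k - 2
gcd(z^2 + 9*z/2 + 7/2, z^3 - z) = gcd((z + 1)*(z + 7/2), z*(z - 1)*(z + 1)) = z + 1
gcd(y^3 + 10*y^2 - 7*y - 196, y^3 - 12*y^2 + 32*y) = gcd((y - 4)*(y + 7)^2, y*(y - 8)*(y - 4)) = y - 4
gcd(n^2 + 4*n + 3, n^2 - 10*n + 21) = 1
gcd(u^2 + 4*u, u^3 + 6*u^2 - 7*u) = u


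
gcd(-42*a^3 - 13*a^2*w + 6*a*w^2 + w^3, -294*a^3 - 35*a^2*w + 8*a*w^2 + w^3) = 7*a + w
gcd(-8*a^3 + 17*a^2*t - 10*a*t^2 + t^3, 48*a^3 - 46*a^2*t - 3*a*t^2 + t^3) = 8*a^2 - 9*a*t + t^2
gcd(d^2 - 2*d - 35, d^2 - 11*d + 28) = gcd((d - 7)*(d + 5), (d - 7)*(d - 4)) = d - 7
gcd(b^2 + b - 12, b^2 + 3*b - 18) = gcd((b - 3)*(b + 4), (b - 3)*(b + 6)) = b - 3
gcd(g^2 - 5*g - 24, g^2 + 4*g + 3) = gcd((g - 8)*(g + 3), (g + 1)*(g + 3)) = g + 3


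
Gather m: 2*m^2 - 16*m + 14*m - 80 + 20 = 2*m^2 - 2*m - 60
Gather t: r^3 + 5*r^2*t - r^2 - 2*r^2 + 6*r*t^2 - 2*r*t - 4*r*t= r^3 - 3*r^2 + 6*r*t^2 + t*(5*r^2 - 6*r)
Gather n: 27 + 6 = 33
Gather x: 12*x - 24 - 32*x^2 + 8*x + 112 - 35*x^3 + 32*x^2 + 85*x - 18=-35*x^3 + 105*x + 70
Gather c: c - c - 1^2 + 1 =0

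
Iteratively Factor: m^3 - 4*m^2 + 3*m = (m - 3)*(m^2 - m) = (m - 3)*(m - 1)*(m)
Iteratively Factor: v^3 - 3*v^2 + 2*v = (v)*(v^2 - 3*v + 2) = v*(v - 1)*(v - 2)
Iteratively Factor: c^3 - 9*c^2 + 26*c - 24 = (c - 4)*(c^2 - 5*c + 6) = (c - 4)*(c - 2)*(c - 3)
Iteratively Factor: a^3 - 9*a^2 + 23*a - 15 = (a - 3)*(a^2 - 6*a + 5) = (a - 5)*(a - 3)*(a - 1)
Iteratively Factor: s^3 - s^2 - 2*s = (s + 1)*(s^2 - 2*s) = (s - 2)*(s + 1)*(s)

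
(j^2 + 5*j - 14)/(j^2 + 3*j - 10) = (j + 7)/(j + 5)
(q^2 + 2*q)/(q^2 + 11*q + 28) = q*(q + 2)/(q^2 + 11*q + 28)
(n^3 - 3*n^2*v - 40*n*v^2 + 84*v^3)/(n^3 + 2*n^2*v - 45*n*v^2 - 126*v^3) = (n - 2*v)/(n + 3*v)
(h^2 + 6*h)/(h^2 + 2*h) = (h + 6)/(h + 2)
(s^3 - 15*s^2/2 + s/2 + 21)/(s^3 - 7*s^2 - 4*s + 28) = (s + 3/2)/(s + 2)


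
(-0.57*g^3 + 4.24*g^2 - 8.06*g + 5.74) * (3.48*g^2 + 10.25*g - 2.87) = -1.9836*g^5 + 8.9127*g^4 + 17.0471*g^3 - 74.8086*g^2 + 81.9672*g - 16.4738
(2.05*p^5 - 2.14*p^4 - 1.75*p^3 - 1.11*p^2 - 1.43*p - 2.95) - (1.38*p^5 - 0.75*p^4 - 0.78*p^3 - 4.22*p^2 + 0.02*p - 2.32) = 0.67*p^5 - 1.39*p^4 - 0.97*p^3 + 3.11*p^2 - 1.45*p - 0.63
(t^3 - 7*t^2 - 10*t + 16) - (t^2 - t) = t^3 - 8*t^2 - 9*t + 16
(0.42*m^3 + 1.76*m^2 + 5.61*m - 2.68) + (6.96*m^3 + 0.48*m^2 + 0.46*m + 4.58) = 7.38*m^3 + 2.24*m^2 + 6.07*m + 1.9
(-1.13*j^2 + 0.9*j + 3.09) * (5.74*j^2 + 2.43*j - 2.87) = -6.4862*j^4 + 2.4201*j^3 + 23.1667*j^2 + 4.9257*j - 8.8683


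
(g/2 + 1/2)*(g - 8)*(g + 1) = g^3/2 - 3*g^2 - 15*g/2 - 4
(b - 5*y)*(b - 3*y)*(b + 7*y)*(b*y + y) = b^4*y - b^3*y^2 + b^3*y - 41*b^2*y^3 - b^2*y^2 + 105*b*y^4 - 41*b*y^3 + 105*y^4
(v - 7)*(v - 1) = v^2 - 8*v + 7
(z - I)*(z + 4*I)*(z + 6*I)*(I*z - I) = I*z^4 - 9*z^3 - I*z^3 + 9*z^2 - 14*I*z^2 - 24*z + 14*I*z + 24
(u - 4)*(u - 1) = u^2 - 5*u + 4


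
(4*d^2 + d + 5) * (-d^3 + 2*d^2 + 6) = -4*d^5 + 7*d^4 - 3*d^3 + 34*d^2 + 6*d + 30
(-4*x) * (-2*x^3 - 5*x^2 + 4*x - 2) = 8*x^4 + 20*x^3 - 16*x^2 + 8*x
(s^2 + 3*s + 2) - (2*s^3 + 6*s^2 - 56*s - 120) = -2*s^3 - 5*s^2 + 59*s + 122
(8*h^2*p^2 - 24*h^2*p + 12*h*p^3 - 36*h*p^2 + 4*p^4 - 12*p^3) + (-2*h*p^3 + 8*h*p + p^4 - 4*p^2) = 8*h^2*p^2 - 24*h^2*p + 10*h*p^3 - 36*h*p^2 + 8*h*p + 5*p^4 - 12*p^3 - 4*p^2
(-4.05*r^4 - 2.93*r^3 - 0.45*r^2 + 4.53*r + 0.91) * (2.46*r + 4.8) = -9.963*r^5 - 26.6478*r^4 - 15.171*r^3 + 8.9838*r^2 + 23.9826*r + 4.368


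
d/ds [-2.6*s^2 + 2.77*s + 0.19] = 2.77 - 5.2*s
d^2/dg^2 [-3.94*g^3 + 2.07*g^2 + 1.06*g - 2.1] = 4.14 - 23.64*g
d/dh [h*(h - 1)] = 2*h - 1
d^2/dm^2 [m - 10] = 0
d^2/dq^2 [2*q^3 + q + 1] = 12*q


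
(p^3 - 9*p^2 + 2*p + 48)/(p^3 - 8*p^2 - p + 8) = (p^2 - p - 6)/(p^2 - 1)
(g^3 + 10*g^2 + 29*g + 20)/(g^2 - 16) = (g^2 + 6*g + 5)/(g - 4)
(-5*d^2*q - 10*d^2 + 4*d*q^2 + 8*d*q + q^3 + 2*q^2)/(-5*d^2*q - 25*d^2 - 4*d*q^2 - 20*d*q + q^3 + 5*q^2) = (5*d^2*q + 10*d^2 - 4*d*q^2 - 8*d*q - q^3 - 2*q^2)/(5*d^2*q + 25*d^2 + 4*d*q^2 + 20*d*q - q^3 - 5*q^2)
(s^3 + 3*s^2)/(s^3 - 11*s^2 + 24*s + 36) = s^2*(s + 3)/(s^3 - 11*s^2 + 24*s + 36)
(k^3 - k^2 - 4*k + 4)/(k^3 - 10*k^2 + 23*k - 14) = (k + 2)/(k - 7)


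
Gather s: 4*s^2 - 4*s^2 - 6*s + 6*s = 0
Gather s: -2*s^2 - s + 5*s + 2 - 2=-2*s^2 + 4*s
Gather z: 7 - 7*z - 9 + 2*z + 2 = -5*z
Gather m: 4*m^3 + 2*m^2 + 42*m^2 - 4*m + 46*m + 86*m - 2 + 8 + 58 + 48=4*m^3 + 44*m^2 + 128*m + 112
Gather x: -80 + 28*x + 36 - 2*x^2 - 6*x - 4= -2*x^2 + 22*x - 48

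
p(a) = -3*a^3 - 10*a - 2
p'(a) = -9*a^2 - 10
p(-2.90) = 100.17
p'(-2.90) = -85.69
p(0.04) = -2.40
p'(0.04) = -10.01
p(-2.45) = 66.62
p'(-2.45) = -64.02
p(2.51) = -74.54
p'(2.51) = -66.70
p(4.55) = -330.09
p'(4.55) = -196.32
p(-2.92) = 101.89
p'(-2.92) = -86.74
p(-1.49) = 22.82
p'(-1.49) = -29.98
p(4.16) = -259.57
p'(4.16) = -165.75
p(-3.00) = 109.00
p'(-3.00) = -91.00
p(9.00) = -2279.00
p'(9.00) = -739.00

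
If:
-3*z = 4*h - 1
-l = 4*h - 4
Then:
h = 1/4 - 3*z/4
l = 3*z + 3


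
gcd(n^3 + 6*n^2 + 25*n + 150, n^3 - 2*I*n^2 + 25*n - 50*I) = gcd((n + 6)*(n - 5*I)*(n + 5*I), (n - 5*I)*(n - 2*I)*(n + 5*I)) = n^2 + 25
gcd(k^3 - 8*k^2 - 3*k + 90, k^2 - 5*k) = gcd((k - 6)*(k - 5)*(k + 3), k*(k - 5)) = k - 5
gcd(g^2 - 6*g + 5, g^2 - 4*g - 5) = g - 5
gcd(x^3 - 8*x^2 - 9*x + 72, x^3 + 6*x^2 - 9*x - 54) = x^2 - 9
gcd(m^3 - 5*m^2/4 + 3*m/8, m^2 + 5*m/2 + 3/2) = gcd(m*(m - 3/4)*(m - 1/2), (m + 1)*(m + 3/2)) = 1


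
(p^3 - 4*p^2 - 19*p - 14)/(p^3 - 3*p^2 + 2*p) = (p^3 - 4*p^2 - 19*p - 14)/(p*(p^2 - 3*p + 2))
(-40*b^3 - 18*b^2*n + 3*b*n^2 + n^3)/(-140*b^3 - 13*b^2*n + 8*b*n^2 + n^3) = (2*b + n)/(7*b + n)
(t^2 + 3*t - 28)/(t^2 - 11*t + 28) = (t + 7)/(t - 7)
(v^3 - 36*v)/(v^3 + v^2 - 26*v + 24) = v*(v - 6)/(v^2 - 5*v + 4)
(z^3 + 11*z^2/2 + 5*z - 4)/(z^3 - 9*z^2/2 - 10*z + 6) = (z + 4)/(z - 6)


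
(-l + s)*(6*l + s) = -6*l^2 + 5*l*s + s^2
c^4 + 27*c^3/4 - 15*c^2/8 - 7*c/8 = c*(c - 1/2)*(c + 1/4)*(c + 7)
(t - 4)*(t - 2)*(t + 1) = t^3 - 5*t^2 + 2*t + 8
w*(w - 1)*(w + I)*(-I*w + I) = -I*w^4 + w^3 + 2*I*w^3 - 2*w^2 - I*w^2 + w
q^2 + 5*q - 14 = (q - 2)*(q + 7)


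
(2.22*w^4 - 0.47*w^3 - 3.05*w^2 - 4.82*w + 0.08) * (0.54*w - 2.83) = 1.1988*w^5 - 6.5364*w^4 - 0.3169*w^3 + 6.0287*w^2 + 13.6838*w - 0.2264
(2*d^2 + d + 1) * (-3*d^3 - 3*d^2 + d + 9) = -6*d^5 - 9*d^4 - 4*d^3 + 16*d^2 + 10*d + 9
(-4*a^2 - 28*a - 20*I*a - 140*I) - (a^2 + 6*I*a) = -5*a^2 - 28*a - 26*I*a - 140*I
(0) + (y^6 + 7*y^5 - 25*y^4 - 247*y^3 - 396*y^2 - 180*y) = y^6 + 7*y^5 - 25*y^4 - 247*y^3 - 396*y^2 - 180*y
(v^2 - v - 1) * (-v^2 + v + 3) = -v^4 + 2*v^3 + 3*v^2 - 4*v - 3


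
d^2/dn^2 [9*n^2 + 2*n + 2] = 18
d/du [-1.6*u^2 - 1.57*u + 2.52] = -3.2*u - 1.57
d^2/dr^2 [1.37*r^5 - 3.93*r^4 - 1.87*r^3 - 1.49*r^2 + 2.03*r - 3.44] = 27.4*r^3 - 47.16*r^2 - 11.22*r - 2.98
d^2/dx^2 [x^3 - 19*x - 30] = 6*x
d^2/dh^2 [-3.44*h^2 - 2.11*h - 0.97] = -6.88000000000000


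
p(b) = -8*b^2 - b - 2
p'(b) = -16*b - 1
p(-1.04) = -9.61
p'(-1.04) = 15.64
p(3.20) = -87.12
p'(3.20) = -52.20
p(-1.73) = -24.21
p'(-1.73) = 26.68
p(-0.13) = -2.01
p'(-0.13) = 1.08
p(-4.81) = -182.28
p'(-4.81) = 75.96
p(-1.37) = -15.65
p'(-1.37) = 20.92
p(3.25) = -89.75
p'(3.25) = -53.00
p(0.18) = -2.44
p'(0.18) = -3.88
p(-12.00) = -1142.00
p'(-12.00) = 191.00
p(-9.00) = -641.00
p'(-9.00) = 143.00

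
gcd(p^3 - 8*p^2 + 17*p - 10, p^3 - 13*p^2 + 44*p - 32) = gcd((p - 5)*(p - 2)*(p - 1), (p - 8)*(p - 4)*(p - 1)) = p - 1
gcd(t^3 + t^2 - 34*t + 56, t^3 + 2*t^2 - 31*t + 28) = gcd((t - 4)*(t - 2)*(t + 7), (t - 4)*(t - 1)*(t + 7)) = t^2 + 3*t - 28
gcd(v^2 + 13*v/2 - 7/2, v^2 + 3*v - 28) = v + 7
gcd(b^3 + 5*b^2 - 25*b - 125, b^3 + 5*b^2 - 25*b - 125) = b^3 + 5*b^2 - 25*b - 125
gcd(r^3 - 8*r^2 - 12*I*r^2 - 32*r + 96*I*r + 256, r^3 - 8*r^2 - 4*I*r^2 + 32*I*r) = r^2 + r*(-8 - 4*I) + 32*I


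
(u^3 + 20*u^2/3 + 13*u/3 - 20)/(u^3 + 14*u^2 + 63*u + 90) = (u - 4/3)/(u + 6)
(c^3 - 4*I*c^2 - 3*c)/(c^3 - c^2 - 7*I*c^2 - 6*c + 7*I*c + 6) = c*(c - 3*I)/(c^2 - c*(1 + 6*I) + 6*I)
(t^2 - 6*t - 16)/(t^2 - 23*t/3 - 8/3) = 3*(t + 2)/(3*t + 1)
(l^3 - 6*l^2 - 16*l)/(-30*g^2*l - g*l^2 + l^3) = (-l^2 + 6*l + 16)/(30*g^2 + g*l - l^2)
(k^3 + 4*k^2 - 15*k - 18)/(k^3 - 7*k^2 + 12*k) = (k^2 + 7*k + 6)/(k*(k - 4))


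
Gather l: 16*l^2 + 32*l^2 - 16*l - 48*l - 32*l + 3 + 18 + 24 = 48*l^2 - 96*l + 45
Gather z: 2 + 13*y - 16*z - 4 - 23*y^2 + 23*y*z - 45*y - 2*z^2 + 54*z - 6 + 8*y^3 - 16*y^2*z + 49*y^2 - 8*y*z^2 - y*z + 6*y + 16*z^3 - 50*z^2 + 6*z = 8*y^3 + 26*y^2 - 26*y + 16*z^3 + z^2*(-8*y - 52) + z*(-16*y^2 + 22*y + 44) - 8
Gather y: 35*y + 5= 35*y + 5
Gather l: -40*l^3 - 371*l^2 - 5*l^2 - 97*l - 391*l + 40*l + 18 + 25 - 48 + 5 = -40*l^3 - 376*l^2 - 448*l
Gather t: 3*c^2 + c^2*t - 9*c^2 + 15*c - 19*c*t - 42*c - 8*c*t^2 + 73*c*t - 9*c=-6*c^2 - 8*c*t^2 - 36*c + t*(c^2 + 54*c)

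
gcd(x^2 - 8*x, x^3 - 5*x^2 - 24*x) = x^2 - 8*x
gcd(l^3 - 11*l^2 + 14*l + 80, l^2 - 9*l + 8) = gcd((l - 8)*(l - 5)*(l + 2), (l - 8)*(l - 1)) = l - 8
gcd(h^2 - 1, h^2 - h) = h - 1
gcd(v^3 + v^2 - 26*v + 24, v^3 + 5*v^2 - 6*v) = v^2 + 5*v - 6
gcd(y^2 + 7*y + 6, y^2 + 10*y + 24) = y + 6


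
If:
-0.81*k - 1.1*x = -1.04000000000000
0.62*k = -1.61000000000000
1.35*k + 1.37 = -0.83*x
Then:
No Solution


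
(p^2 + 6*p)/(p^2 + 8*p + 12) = p/(p + 2)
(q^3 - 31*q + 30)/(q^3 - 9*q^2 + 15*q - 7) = (q^2 + q - 30)/(q^2 - 8*q + 7)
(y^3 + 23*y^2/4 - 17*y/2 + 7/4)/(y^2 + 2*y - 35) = (4*y^2 - 5*y + 1)/(4*(y - 5))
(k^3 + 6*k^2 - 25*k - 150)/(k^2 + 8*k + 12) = (k^2 - 25)/(k + 2)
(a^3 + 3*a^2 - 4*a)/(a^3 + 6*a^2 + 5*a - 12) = a/(a + 3)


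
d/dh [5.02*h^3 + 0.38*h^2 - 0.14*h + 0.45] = 15.06*h^2 + 0.76*h - 0.14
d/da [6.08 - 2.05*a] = -2.05000000000000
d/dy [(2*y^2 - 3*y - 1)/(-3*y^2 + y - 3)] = (-7*y^2 - 18*y + 10)/(9*y^4 - 6*y^3 + 19*y^2 - 6*y + 9)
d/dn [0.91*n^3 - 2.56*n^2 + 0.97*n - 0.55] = 2.73*n^2 - 5.12*n + 0.97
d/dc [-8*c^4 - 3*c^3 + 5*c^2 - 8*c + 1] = -32*c^3 - 9*c^2 + 10*c - 8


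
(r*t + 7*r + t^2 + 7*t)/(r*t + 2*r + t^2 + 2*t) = (t + 7)/(t + 2)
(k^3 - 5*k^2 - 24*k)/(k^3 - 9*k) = (k - 8)/(k - 3)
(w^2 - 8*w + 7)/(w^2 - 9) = (w^2 - 8*w + 7)/(w^2 - 9)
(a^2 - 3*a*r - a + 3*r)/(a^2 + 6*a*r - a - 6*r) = (a - 3*r)/(a + 6*r)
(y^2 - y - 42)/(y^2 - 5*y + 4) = (y^2 - y - 42)/(y^2 - 5*y + 4)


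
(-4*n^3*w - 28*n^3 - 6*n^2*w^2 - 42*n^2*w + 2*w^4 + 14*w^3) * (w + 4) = -4*n^3*w^2 - 44*n^3*w - 112*n^3 - 6*n^2*w^3 - 66*n^2*w^2 - 168*n^2*w + 2*w^5 + 22*w^4 + 56*w^3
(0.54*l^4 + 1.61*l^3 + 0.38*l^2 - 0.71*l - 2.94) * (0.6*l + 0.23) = 0.324*l^5 + 1.0902*l^4 + 0.5983*l^3 - 0.3386*l^2 - 1.9273*l - 0.6762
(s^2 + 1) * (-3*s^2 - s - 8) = -3*s^4 - s^3 - 11*s^2 - s - 8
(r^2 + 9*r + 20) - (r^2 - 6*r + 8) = 15*r + 12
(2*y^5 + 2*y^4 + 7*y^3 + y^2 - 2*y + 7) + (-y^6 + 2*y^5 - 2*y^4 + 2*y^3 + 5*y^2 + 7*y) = -y^6 + 4*y^5 + 9*y^3 + 6*y^2 + 5*y + 7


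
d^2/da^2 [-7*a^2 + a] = -14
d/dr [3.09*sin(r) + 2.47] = 3.09*cos(r)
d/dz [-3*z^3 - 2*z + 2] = -9*z^2 - 2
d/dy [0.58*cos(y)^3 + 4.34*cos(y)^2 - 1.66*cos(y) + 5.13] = (-1.74*cos(y)^2 - 8.68*cos(y) + 1.66)*sin(y)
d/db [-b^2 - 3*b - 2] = -2*b - 3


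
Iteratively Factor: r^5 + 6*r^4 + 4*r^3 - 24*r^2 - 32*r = (r - 2)*(r^4 + 8*r^3 + 20*r^2 + 16*r) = (r - 2)*(r + 2)*(r^3 + 6*r^2 + 8*r) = r*(r - 2)*(r + 2)*(r^2 + 6*r + 8) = r*(r - 2)*(r + 2)*(r + 4)*(r + 2)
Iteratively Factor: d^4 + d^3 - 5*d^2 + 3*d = (d + 3)*(d^3 - 2*d^2 + d) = (d - 1)*(d + 3)*(d^2 - d) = (d - 1)^2*(d + 3)*(d)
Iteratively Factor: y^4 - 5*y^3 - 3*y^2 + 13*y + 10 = (y + 1)*(y^3 - 6*y^2 + 3*y + 10) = (y + 1)^2*(y^2 - 7*y + 10) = (y - 5)*(y + 1)^2*(y - 2)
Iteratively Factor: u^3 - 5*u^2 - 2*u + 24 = (u - 4)*(u^2 - u - 6) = (u - 4)*(u + 2)*(u - 3)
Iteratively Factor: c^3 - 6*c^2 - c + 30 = (c - 3)*(c^2 - 3*c - 10) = (c - 5)*(c - 3)*(c + 2)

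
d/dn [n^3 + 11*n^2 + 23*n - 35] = 3*n^2 + 22*n + 23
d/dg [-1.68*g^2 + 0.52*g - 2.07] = 0.52 - 3.36*g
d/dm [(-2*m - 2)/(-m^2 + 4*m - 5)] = 2*(m^2 - 4*m - 2*(m - 2)*(m + 1) + 5)/(m^2 - 4*m + 5)^2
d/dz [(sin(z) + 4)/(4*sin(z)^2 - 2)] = (-16*sin(z) + cos(2*z) - 2)*cos(z)/(2*cos(2*z)^2)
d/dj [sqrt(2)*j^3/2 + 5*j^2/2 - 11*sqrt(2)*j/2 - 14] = 3*sqrt(2)*j^2/2 + 5*j - 11*sqrt(2)/2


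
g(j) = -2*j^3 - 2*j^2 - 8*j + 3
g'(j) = -6*j^2 - 4*j - 8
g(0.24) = 0.94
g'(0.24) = -9.31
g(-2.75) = 51.47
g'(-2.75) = -42.38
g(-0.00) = 3.00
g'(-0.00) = -8.00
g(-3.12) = 69.23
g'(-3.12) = -53.93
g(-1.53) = 17.72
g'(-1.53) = -15.93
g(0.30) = 0.37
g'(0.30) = -9.74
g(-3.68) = 105.03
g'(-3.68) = -74.53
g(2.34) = -52.30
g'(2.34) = -50.21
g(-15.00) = 6423.00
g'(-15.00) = -1298.00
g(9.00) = -1689.00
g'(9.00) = -530.00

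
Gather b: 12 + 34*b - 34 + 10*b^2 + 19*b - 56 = 10*b^2 + 53*b - 78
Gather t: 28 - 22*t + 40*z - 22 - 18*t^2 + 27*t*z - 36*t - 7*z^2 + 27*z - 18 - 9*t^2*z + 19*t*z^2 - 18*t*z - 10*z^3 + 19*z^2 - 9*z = t^2*(-9*z - 18) + t*(19*z^2 + 9*z - 58) - 10*z^3 + 12*z^2 + 58*z - 12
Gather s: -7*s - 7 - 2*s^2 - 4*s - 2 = -2*s^2 - 11*s - 9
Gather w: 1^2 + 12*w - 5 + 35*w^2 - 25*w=35*w^2 - 13*w - 4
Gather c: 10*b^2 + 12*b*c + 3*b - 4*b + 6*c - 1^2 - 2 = 10*b^2 - b + c*(12*b + 6) - 3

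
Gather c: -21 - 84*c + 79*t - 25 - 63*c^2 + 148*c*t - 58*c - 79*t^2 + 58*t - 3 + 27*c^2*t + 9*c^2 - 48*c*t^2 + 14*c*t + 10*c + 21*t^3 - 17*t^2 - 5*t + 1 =c^2*(27*t - 54) + c*(-48*t^2 + 162*t - 132) + 21*t^3 - 96*t^2 + 132*t - 48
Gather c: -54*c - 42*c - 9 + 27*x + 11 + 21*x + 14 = -96*c + 48*x + 16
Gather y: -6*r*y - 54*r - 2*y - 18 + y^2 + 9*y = -54*r + y^2 + y*(7 - 6*r) - 18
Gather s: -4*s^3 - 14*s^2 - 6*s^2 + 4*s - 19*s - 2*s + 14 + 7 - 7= -4*s^3 - 20*s^2 - 17*s + 14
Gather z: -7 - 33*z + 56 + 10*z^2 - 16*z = 10*z^2 - 49*z + 49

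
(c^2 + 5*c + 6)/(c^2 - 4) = (c + 3)/(c - 2)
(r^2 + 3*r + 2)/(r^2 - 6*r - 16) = (r + 1)/(r - 8)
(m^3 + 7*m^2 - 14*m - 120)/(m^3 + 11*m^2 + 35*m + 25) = (m^2 + 2*m - 24)/(m^2 + 6*m + 5)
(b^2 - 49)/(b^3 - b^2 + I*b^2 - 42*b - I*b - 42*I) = (b + 7)/(b^2 + b*(6 + I) + 6*I)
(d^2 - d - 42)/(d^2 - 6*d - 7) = (d + 6)/(d + 1)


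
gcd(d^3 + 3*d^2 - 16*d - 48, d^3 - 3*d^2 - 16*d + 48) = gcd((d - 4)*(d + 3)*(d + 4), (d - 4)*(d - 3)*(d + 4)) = d^2 - 16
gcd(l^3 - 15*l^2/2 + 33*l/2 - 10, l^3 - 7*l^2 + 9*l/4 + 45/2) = l - 5/2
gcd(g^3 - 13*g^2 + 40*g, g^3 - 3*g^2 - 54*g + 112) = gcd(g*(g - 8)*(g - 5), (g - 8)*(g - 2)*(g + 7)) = g - 8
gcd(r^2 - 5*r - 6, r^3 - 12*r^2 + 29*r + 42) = r^2 - 5*r - 6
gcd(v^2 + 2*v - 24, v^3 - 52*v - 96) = v + 6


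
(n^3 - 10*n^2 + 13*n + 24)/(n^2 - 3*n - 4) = (n^2 - 11*n + 24)/(n - 4)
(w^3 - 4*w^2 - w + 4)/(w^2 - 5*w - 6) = (w^2 - 5*w + 4)/(w - 6)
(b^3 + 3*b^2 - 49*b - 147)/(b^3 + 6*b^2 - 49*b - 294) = (b + 3)/(b + 6)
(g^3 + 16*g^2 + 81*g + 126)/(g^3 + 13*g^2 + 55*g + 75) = (g^2 + 13*g + 42)/(g^2 + 10*g + 25)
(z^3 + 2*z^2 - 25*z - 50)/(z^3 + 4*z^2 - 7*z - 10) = (z^2 - 3*z - 10)/(z^2 - z - 2)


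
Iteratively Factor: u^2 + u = (u)*(u + 1)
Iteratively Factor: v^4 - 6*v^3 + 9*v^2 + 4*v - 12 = (v - 3)*(v^3 - 3*v^2 + 4) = (v - 3)*(v + 1)*(v^2 - 4*v + 4) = (v - 3)*(v - 2)*(v + 1)*(v - 2)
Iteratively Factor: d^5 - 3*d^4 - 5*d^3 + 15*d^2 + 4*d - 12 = (d - 2)*(d^4 - d^3 - 7*d^2 + d + 6) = (d - 3)*(d - 2)*(d^3 + 2*d^2 - d - 2) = (d - 3)*(d - 2)*(d - 1)*(d^2 + 3*d + 2) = (d - 3)*(d - 2)*(d - 1)*(d + 1)*(d + 2)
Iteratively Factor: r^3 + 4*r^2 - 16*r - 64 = (r + 4)*(r^2 - 16) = (r + 4)^2*(r - 4)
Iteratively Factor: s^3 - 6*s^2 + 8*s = (s - 4)*(s^2 - 2*s) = s*(s - 4)*(s - 2)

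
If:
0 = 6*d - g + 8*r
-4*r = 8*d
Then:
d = -r/2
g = 5*r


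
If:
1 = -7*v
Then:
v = -1/7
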